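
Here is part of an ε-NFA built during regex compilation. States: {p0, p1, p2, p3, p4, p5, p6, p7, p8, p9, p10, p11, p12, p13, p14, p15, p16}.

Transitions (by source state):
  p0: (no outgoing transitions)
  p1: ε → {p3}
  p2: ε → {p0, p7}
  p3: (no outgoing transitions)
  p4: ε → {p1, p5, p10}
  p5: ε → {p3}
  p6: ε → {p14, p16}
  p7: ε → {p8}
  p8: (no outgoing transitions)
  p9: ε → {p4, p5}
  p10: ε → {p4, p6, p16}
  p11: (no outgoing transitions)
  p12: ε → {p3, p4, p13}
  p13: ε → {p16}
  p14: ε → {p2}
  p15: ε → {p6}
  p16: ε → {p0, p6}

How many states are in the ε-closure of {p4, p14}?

Start with {p4, p14}.
From p4 via ε: add p1, p5, p10.
From p14 via ε: add p2.
From p1 via ε: add p3.
From p2 via ε: add p0, p7.
From p10 via ε: add p6, p16.
From p7 via ε: add p8.
ε-closure = {p0, p1, p2, p3, p4, p5, p6, p7, p8, p10, p14, p16}, which has 12 states.

12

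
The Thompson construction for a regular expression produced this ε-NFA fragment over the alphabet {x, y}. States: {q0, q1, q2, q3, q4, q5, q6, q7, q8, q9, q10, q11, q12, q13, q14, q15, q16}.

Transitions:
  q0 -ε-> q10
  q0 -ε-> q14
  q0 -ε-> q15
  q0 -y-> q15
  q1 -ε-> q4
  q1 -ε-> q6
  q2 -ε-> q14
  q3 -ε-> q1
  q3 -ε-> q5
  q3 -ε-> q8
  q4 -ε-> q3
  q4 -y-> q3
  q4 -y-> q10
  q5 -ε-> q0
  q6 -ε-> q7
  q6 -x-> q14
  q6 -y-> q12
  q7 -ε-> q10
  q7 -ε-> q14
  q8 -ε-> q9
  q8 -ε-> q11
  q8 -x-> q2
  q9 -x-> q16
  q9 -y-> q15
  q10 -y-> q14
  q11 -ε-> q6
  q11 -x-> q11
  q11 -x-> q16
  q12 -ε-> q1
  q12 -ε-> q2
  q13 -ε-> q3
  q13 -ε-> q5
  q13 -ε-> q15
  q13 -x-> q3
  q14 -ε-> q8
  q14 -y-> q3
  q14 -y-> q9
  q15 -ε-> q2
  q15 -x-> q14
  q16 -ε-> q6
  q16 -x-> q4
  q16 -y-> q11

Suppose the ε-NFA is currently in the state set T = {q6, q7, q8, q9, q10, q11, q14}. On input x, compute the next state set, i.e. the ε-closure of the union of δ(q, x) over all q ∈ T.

q6 on x → {q14}.
q8 on x → {q2}.
q9 on x → {q16}.
q11 on x → {q11, q16}.
No x-transition from q7, q10, q14.
Union after reading x: {q2, q11, q14, q16}.
Now take the ε-closure:
From q11 via ε: add q6.
From q14 via ε: add q8.
From q6 via ε: add q7.
From q8 via ε: add q9.
From q7 via ε: add q10.
No new states can be added; the closed set is {q2, q6, q7, q8, q9, q10, q11, q14, q16}.

{q2, q6, q7, q8, q9, q10, q11, q14, q16}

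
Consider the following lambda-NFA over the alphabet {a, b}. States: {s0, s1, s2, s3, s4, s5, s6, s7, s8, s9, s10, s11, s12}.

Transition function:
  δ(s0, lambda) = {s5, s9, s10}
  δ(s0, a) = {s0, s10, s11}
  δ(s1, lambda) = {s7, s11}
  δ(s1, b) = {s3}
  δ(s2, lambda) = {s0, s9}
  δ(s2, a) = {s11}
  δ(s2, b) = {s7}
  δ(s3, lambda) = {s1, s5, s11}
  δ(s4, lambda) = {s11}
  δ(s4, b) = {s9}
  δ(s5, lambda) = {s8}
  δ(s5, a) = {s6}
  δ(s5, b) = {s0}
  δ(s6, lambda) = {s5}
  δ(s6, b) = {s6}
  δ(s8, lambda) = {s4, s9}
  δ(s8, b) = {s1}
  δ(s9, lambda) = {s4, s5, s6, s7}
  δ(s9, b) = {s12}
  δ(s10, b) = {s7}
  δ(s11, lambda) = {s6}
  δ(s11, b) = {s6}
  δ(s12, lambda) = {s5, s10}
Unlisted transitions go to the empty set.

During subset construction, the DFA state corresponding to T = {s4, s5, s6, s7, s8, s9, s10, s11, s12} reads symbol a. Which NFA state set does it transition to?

s5 on a → {s6}.
No a-transition from s4, s6, s7, s8, s9, s10, s11, s12.
Union after reading a: {s6}.
Now take the lambda-closure:
From s6 via lambda: add s5.
From s5 via lambda: add s8.
From s8 via lambda: add s4, s9.
From s4 via lambda: add s11.
From s9 via lambda: add s7.
No new states can be added; the closed set is {s4, s5, s6, s7, s8, s9, s11}.

{s4, s5, s6, s7, s8, s9, s11}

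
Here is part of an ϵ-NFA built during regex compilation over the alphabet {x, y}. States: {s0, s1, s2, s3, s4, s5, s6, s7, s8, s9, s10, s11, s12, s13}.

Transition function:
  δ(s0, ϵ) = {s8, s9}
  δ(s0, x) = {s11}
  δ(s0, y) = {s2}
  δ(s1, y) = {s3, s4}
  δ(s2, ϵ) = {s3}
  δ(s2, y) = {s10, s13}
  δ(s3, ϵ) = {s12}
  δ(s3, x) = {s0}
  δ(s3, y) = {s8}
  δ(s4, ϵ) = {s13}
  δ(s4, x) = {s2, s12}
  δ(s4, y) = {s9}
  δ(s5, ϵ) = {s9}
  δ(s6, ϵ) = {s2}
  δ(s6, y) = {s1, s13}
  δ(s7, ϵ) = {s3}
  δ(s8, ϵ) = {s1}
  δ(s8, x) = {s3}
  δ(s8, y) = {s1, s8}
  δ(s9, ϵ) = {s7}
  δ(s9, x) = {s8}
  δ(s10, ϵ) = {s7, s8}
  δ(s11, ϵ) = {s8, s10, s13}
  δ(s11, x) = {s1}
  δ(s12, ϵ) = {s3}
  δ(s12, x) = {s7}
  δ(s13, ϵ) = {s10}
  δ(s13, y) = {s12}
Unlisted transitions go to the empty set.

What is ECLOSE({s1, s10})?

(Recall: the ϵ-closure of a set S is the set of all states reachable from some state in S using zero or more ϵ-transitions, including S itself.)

Start with {s1, s10}.
From s10 via ϵ: add s7, s8.
From s7 via ϵ: add s3.
From s3 via ϵ: add s12.
No new states can be added; the closed set is {s1, s3, s7, s8, s10, s12}.

{s1, s3, s7, s8, s10, s12}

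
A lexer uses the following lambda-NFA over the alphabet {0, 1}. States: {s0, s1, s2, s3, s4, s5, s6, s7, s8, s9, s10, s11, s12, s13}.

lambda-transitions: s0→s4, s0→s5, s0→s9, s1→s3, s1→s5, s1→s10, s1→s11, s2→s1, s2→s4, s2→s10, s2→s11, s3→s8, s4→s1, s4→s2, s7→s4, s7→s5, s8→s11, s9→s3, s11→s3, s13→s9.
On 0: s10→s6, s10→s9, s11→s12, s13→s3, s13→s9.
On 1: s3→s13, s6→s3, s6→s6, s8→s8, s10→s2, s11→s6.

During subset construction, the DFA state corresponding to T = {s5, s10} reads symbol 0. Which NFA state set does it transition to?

{s3, s6, s8, s9, s11}

s10 on 0 → {s6, s9}.
No 0-transition from s5.
Union after reading 0: {s6, s9}.
Now take the lambda-closure:
From s9 via lambda: add s3.
From s3 via lambda: add s8.
From s8 via lambda: add s11.
No new states can be added; the closed set is {s3, s6, s8, s9, s11}.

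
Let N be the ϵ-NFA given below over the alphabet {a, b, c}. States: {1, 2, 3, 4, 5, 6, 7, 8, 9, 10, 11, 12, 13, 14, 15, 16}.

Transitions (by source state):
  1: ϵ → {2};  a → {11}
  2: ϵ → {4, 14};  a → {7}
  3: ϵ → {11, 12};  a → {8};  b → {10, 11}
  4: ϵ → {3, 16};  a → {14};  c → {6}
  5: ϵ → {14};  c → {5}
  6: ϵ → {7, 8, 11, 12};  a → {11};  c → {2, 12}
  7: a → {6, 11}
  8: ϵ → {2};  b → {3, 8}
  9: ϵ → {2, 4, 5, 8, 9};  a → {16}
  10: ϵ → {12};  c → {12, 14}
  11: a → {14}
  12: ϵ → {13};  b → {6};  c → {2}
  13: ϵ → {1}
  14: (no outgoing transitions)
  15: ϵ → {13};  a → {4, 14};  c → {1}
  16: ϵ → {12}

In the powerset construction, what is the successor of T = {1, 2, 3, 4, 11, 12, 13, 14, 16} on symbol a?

1 on a → {11}.
2 on a → {7}.
3 on a → {8}.
4 on a → {14}.
11 on a → {14}.
No a-transition from 12, 13, 14, 16.
Union after reading a: {7, 8, 11, 14}.
Now take the ϵ-closure:
From 8 via ϵ: add 2.
From 2 via ϵ: add 4.
From 4 via ϵ: add 3, 16.
From 3 via ϵ: add 12.
From 12 via ϵ: add 13.
From 13 via ϵ: add 1.
No new states can be added; the closed set is {1, 2, 3, 4, 7, 8, 11, 12, 13, 14, 16}.

{1, 2, 3, 4, 7, 8, 11, 12, 13, 14, 16}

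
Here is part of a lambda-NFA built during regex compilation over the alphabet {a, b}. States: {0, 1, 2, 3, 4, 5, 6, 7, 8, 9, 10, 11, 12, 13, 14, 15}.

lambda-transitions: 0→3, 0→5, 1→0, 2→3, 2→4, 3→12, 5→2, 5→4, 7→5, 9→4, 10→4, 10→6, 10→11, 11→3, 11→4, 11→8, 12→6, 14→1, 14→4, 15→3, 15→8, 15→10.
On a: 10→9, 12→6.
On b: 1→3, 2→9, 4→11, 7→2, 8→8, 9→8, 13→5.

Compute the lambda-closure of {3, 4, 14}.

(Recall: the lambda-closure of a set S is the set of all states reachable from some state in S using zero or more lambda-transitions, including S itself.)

{0, 1, 2, 3, 4, 5, 6, 12, 14}

Start with {3, 4, 14}.
From 3 via lambda: add 12.
From 14 via lambda: add 1.
From 1 via lambda: add 0.
From 12 via lambda: add 6.
From 0 via lambda: add 5.
From 5 via lambda: add 2.
No new states can be added; the closed set is {0, 1, 2, 3, 4, 5, 6, 12, 14}.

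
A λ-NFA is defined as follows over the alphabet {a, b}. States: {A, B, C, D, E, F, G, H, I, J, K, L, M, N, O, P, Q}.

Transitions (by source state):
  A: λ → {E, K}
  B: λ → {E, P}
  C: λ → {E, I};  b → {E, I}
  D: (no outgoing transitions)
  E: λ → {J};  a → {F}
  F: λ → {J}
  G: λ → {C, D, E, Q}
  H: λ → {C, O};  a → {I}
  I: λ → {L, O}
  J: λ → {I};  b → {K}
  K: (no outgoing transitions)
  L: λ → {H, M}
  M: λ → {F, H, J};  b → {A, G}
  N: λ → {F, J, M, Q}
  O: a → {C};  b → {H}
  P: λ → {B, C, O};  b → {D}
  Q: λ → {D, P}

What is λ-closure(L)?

Start with {L}.
From L via λ: add H, M.
From H via λ: add C, O.
From M via λ: add F, J.
From C via λ: add E, I.
No new states can be added; the closed set is {C, E, F, H, I, J, L, M, O}.

{C, E, F, H, I, J, L, M, O}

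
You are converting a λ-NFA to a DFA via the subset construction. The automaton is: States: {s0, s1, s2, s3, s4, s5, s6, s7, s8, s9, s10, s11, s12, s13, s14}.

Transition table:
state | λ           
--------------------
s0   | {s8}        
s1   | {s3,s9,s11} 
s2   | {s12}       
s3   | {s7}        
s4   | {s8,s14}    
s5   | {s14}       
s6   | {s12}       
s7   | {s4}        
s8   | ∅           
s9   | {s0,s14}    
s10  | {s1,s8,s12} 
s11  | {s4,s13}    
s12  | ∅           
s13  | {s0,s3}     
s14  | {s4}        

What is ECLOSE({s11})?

{s0, s3, s4, s7, s8, s11, s13, s14}

Start with {s11}.
From s11 via λ: add s4, s13.
From s4 via λ: add s8, s14.
From s13 via λ: add s0, s3.
From s3 via λ: add s7.
No new states can be added; the closed set is {s0, s3, s4, s7, s8, s11, s13, s14}.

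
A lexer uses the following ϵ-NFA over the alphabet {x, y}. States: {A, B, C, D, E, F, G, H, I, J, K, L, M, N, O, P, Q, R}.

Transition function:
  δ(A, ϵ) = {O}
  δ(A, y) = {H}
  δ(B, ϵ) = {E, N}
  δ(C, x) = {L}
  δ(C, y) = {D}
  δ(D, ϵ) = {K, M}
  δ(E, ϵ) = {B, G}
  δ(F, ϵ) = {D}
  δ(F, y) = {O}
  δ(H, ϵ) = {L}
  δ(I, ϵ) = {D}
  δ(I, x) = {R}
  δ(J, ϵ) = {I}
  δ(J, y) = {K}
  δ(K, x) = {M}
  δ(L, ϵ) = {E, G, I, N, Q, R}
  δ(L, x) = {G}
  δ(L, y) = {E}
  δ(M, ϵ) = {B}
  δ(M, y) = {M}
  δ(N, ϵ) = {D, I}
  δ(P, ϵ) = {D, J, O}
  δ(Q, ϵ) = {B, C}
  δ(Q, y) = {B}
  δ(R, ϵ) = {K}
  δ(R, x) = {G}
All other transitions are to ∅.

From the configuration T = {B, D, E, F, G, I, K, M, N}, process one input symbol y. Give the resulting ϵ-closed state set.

F on y → {O}.
M on y → {M}.
No y-transition from B, D, E, G, I, K, N.
Union after reading y: {M, O}.
Now take the ϵ-closure:
From M via ϵ: add B.
From B via ϵ: add E, N.
From E via ϵ: add G.
From N via ϵ: add D, I.
From D via ϵ: add K.
No new states can be added; the closed set is {B, D, E, G, I, K, M, N, O}.

{B, D, E, G, I, K, M, N, O}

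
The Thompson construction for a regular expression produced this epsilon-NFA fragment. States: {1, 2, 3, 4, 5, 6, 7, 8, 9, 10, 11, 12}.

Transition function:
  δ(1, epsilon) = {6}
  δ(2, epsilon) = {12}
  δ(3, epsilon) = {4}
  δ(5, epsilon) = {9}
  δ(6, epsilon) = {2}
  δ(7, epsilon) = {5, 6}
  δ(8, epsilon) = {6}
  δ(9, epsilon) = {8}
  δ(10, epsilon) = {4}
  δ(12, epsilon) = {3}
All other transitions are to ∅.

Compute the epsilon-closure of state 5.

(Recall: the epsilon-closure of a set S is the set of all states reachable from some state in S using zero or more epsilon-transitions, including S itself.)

Start with {5}.
From 5 via epsilon: add 9.
From 9 via epsilon: add 8.
From 8 via epsilon: add 6.
From 6 via epsilon: add 2.
From 2 via epsilon: add 12.
From 12 via epsilon: add 3.
From 3 via epsilon: add 4.
No new states can be added; the closed set is {2, 3, 4, 5, 6, 8, 9, 12}.

{2, 3, 4, 5, 6, 8, 9, 12}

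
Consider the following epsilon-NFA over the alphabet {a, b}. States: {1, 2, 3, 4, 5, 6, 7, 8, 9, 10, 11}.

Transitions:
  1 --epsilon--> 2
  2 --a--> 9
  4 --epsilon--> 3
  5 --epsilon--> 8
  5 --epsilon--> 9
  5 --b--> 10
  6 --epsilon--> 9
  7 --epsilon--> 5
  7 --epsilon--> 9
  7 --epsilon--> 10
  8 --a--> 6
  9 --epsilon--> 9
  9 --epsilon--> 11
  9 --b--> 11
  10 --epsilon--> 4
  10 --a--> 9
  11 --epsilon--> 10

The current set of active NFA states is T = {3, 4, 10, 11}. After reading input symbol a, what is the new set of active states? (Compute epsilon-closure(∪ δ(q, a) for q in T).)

10 on a → {9}.
No a-transition from 3, 4, 11.
Union after reading a: {9}.
Now take the epsilon-closure:
From 9 via epsilon: add 11.
From 11 via epsilon: add 10.
From 10 via epsilon: add 4.
From 4 via epsilon: add 3.
No new states can be added; the closed set is {3, 4, 9, 10, 11}.

{3, 4, 9, 10, 11}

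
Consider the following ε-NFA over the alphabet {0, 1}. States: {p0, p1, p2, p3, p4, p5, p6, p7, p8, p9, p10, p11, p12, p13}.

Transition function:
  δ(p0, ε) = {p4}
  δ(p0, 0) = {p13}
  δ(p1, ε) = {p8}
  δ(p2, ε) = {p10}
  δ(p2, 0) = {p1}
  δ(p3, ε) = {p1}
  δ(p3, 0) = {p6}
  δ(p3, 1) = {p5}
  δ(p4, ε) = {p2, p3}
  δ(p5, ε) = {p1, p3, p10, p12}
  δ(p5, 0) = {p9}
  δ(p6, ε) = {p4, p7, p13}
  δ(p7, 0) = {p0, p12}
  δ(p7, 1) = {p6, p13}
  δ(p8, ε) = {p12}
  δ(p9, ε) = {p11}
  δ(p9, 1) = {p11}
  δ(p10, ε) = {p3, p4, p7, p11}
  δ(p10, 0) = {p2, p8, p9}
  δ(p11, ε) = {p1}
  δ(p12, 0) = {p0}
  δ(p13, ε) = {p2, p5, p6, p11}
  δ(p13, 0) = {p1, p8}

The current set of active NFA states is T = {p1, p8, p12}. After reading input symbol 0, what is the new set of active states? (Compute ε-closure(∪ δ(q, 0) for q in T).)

p12 on 0 → {p0}.
No 0-transition from p1, p8.
Union after reading 0: {p0}.
Now take the ε-closure:
From p0 via ε: add p4.
From p4 via ε: add p2, p3.
From p2 via ε: add p10.
From p3 via ε: add p1.
From p1 via ε: add p8.
From p10 via ε: add p7, p11.
From p8 via ε: add p12.
No new states can be added; the closed set is {p0, p1, p2, p3, p4, p7, p8, p10, p11, p12}.

{p0, p1, p2, p3, p4, p7, p8, p10, p11, p12}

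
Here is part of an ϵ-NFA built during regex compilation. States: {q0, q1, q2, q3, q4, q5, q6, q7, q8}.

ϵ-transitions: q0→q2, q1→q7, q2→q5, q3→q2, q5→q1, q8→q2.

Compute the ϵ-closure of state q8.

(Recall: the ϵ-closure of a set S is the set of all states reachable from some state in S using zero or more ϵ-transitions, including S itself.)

Start with {q8}.
From q8 via ϵ: add q2.
From q2 via ϵ: add q5.
From q5 via ϵ: add q1.
From q1 via ϵ: add q7.
No new states can be added; the closed set is {q1, q2, q5, q7, q8}.

{q1, q2, q5, q7, q8}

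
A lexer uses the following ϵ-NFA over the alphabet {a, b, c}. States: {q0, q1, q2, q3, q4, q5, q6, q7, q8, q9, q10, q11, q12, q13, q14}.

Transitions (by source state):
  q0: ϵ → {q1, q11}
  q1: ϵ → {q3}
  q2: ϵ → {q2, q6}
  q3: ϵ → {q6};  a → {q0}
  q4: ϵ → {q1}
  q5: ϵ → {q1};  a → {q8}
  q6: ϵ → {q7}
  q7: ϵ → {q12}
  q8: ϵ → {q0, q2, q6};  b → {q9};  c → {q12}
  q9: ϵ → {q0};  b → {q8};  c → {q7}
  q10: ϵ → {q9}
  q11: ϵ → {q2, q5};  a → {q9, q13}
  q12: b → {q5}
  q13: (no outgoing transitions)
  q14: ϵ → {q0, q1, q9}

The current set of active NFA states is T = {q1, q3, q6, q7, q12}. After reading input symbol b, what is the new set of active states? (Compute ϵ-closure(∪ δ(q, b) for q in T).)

{q1, q3, q5, q6, q7, q12}

q12 on b → {q5}.
No b-transition from q1, q3, q6, q7.
Union after reading b: {q5}.
Now take the ϵ-closure:
From q5 via ϵ: add q1.
From q1 via ϵ: add q3.
From q3 via ϵ: add q6.
From q6 via ϵ: add q7.
From q7 via ϵ: add q12.
No new states can be added; the closed set is {q1, q3, q5, q6, q7, q12}.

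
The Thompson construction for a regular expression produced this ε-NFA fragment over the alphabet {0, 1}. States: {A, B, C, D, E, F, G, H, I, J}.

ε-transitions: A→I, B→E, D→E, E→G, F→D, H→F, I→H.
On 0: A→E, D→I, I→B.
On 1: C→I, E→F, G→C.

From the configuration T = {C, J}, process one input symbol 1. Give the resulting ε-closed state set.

C on 1 → {I}.
No 1-transition from J.
Union after reading 1: {I}.
Now take the ε-closure:
From I via ε: add H.
From H via ε: add F.
From F via ε: add D.
From D via ε: add E.
From E via ε: add G.
No new states can be added; the closed set is {D, E, F, G, H, I}.

{D, E, F, G, H, I}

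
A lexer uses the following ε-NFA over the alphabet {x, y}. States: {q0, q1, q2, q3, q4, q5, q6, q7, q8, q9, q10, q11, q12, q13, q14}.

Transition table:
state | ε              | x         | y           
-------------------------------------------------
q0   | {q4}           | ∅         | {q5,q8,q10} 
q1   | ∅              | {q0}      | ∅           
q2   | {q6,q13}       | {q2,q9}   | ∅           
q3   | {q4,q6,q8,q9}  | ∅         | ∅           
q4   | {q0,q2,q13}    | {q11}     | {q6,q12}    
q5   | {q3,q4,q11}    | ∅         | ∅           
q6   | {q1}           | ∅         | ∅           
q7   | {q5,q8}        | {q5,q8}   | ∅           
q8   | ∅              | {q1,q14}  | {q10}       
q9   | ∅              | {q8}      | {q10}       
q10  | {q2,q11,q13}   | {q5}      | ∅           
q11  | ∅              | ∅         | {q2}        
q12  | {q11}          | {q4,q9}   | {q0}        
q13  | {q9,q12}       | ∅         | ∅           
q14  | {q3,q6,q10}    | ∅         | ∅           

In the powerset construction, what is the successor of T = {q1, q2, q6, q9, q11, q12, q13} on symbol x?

{q0, q1, q2, q4, q6, q8, q9, q11, q12, q13}

q1 on x → {q0}.
q2 on x → {q2, q9}.
q9 on x → {q8}.
q12 on x → {q4, q9}.
No x-transition from q6, q11, q13.
Union after reading x: {q0, q2, q4, q8, q9}.
Now take the ε-closure:
From q2 via ε: add q6, q13.
From q6 via ε: add q1.
From q13 via ε: add q12.
From q12 via ε: add q11.
No new states can be added; the closed set is {q0, q1, q2, q4, q6, q8, q9, q11, q12, q13}.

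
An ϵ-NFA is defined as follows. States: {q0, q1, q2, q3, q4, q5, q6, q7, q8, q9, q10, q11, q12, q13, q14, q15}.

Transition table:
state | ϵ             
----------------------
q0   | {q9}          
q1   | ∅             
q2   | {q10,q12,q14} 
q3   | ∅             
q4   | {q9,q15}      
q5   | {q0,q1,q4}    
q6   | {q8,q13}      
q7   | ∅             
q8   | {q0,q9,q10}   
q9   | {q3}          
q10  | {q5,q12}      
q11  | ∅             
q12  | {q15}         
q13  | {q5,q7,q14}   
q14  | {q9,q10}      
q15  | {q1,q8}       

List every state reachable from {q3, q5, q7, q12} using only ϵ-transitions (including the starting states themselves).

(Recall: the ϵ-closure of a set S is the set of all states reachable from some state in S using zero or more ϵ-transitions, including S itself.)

{q0, q1, q3, q4, q5, q7, q8, q9, q10, q12, q15}

Start with {q3, q5, q7, q12}.
From q5 via ϵ: add q0, q1, q4.
From q12 via ϵ: add q15.
From q0 via ϵ: add q9.
From q15 via ϵ: add q8.
From q8 via ϵ: add q10.
No new states can be added; the closed set is {q0, q1, q3, q4, q5, q7, q8, q9, q10, q12, q15}.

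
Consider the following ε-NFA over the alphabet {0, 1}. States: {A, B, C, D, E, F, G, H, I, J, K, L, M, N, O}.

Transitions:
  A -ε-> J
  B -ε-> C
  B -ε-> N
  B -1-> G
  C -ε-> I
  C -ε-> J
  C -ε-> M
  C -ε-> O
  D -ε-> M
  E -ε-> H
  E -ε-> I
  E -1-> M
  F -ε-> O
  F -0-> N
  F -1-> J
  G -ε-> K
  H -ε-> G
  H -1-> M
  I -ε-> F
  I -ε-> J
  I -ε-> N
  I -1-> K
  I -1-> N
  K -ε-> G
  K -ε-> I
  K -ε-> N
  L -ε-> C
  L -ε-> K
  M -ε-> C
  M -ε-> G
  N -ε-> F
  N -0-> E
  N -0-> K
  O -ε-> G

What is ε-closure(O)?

{F, G, I, J, K, N, O}

Start with {O}.
From O via ε: add G.
From G via ε: add K.
From K via ε: add I, N.
From I via ε: add F, J.
No new states can be added; the closed set is {F, G, I, J, K, N, O}.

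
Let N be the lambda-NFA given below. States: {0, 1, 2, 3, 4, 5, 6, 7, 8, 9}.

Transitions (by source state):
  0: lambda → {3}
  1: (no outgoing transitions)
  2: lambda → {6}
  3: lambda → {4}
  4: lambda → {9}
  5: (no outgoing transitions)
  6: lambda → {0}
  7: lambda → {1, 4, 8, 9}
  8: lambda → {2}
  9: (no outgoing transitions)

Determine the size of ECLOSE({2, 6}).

Start with {2, 6}.
From 6 via lambda: add 0.
From 0 via lambda: add 3.
From 3 via lambda: add 4.
From 4 via lambda: add 9.
lambda-closure = {0, 2, 3, 4, 6, 9}, which has 6 states.

6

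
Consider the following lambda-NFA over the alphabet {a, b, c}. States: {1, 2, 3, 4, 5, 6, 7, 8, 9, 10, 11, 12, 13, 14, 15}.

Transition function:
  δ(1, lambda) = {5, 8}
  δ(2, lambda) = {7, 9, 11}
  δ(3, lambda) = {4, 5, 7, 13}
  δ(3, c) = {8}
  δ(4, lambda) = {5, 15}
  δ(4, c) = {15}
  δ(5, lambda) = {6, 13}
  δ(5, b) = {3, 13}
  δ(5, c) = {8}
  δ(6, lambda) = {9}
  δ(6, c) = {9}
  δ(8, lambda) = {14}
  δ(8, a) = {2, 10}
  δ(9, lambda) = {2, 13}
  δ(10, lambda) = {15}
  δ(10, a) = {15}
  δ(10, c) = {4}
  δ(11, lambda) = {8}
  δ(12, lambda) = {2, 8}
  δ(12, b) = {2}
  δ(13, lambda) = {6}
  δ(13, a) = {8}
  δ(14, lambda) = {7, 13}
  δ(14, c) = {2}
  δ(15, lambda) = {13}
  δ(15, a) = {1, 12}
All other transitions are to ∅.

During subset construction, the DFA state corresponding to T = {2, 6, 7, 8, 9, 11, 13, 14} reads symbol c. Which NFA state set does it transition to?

6 on c → {9}.
14 on c → {2}.
No c-transition from 2, 7, 8, 9, 11, 13.
Union after reading c: {2, 9}.
Now take the lambda-closure:
From 2 via lambda: add 7, 11.
From 9 via lambda: add 13.
From 11 via lambda: add 8.
From 13 via lambda: add 6.
From 8 via lambda: add 14.
No new states can be added; the closed set is {2, 6, 7, 8, 9, 11, 13, 14}.

{2, 6, 7, 8, 9, 11, 13, 14}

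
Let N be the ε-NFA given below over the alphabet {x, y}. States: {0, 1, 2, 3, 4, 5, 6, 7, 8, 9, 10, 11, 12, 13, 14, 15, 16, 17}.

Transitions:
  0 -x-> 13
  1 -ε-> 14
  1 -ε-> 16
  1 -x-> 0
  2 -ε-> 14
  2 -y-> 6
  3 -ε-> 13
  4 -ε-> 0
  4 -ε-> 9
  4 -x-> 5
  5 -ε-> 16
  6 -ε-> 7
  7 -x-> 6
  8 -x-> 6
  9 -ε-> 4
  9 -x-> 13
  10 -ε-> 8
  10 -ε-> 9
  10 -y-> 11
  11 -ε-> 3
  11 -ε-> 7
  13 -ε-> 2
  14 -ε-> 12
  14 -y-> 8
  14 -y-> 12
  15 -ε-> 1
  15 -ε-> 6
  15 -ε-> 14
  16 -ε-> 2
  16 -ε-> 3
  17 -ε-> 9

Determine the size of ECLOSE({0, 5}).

Start with {0, 5}.
From 5 via ε: add 16.
From 16 via ε: add 2, 3.
From 2 via ε: add 14.
From 3 via ε: add 13.
From 14 via ε: add 12.
ε-closure = {0, 2, 3, 5, 12, 13, 14, 16}, which has 8 states.

8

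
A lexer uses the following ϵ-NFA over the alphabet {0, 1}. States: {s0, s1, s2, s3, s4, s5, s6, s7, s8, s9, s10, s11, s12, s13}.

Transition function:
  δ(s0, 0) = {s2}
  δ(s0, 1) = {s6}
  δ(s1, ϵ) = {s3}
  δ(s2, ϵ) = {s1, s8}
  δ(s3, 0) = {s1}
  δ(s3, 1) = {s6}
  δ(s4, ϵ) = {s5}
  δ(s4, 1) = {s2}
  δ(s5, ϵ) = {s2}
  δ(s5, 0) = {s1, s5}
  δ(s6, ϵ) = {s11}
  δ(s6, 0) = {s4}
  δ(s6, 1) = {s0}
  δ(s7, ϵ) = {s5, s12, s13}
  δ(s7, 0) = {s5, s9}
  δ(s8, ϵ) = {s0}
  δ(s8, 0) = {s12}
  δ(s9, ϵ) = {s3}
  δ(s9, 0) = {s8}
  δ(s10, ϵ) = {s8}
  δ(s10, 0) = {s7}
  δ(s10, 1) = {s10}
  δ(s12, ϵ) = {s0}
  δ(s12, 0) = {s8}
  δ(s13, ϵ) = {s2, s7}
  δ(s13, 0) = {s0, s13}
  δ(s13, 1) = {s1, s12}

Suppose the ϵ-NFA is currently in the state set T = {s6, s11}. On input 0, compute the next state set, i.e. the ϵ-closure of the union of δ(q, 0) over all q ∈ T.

s6 on 0 → {s4}.
No 0-transition from s11.
Union after reading 0: {s4}.
Now take the ϵ-closure:
From s4 via ϵ: add s5.
From s5 via ϵ: add s2.
From s2 via ϵ: add s1, s8.
From s1 via ϵ: add s3.
From s8 via ϵ: add s0.
No new states can be added; the closed set is {s0, s1, s2, s3, s4, s5, s8}.

{s0, s1, s2, s3, s4, s5, s8}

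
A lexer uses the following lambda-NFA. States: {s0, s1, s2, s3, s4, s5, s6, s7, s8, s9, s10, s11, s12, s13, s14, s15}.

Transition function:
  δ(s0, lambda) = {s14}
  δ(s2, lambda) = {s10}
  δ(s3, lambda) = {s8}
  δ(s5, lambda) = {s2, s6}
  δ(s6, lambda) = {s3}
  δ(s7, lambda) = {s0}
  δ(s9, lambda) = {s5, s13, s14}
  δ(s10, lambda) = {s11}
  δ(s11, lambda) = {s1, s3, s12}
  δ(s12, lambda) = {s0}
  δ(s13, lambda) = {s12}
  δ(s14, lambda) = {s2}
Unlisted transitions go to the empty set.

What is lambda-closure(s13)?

{s0, s1, s2, s3, s8, s10, s11, s12, s13, s14}

Start with {s13}.
From s13 via lambda: add s12.
From s12 via lambda: add s0.
From s0 via lambda: add s14.
From s14 via lambda: add s2.
From s2 via lambda: add s10.
From s10 via lambda: add s11.
From s11 via lambda: add s1, s3.
From s3 via lambda: add s8.
No new states can be added; the closed set is {s0, s1, s2, s3, s8, s10, s11, s12, s13, s14}.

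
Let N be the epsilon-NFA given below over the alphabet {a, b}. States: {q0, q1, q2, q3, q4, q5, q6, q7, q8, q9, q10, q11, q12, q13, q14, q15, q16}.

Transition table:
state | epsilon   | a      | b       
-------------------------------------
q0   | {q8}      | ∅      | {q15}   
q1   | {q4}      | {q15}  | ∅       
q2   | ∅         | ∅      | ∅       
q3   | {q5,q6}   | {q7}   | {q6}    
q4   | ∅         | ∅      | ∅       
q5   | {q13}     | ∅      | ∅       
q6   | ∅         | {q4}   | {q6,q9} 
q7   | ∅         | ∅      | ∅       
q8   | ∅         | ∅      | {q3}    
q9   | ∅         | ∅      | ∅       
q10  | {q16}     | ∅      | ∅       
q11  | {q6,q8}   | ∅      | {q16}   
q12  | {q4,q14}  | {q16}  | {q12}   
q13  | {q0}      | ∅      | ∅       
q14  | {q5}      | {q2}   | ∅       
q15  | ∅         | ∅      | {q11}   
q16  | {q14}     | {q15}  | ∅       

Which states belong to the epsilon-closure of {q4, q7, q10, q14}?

Start with {q4, q7, q10, q14}.
From q10 via epsilon: add q16.
From q14 via epsilon: add q5.
From q5 via epsilon: add q13.
From q13 via epsilon: add q0.
From q0 via epsilon: add q8.
No new states can be added; the closed set is {q0, q4, q5, q7, q8, q10, q13, q14, q16}.

{q0, q4, q5, q7, q8, q10, q13, q14, q16}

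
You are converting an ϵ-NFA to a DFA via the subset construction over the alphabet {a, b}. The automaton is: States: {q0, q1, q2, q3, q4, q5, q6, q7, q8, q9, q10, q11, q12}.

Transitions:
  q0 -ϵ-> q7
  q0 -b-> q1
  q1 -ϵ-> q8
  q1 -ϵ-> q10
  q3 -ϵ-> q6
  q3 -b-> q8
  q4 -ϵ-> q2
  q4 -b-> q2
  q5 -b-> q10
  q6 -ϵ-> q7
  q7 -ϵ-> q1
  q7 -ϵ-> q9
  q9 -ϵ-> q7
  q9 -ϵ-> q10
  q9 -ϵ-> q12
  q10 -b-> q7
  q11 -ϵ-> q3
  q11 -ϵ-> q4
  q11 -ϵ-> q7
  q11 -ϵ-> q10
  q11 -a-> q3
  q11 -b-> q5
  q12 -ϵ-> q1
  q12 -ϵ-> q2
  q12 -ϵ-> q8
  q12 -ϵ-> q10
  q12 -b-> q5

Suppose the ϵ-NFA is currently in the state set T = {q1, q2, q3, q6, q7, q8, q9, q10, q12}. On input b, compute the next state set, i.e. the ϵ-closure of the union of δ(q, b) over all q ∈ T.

{q1, q2, q5, q7, q8, q9, q10, q12}

q3 on b → {q8}.
q10 on b → {q7}.
q12 on b → {q5}.
No b-transition from q1, q2, q6, q7, q8, q9.
Union after reading b: {q5, q7, q8}.
Now take the ϵ-closure:
From q7 via ϵ: add q1, q9.
From q1 via ϵ: add q10.
From q9 via ϵ: add q12.
From q12 via ϵ: add q2.
No new states can be added; the closed set is {q1, q2, q5, q7, q8, q9, q10, q12}.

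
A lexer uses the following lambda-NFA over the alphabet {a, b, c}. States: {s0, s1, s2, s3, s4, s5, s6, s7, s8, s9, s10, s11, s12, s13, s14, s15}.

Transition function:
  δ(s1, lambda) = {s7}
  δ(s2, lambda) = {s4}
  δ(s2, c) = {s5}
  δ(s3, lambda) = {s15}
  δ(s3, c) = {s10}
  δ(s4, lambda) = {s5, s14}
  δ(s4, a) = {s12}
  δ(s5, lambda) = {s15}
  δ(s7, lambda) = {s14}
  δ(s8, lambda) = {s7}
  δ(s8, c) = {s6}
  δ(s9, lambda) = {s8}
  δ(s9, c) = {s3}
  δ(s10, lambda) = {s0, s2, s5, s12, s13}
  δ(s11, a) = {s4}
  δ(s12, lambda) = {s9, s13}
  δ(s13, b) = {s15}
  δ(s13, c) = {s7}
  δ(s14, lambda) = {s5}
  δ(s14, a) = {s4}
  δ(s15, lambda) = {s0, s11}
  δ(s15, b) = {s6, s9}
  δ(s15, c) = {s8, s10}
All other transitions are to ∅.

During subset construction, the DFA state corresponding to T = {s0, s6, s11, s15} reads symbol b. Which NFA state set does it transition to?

{s0, s5, s6, s7, s8, s9, s11, s14, s15}

s15 on b → {s6, s9}.
No b-transition from s0, s6, s11.
Union after reading b: {s6, s9}.
Now take the lambda-closure:
From s9 via lambda: add s8.
From s8 via lambda: add s7.
From s7 via lambda: add s14.
From s14 via lambda: add s5.
From s5 via lambda: add s15.
From s15 via lambda: add s0, s11.
No new states can be added; the closed set is {s0, s5, s6, s7, s8, s9, s11, s14, s15}.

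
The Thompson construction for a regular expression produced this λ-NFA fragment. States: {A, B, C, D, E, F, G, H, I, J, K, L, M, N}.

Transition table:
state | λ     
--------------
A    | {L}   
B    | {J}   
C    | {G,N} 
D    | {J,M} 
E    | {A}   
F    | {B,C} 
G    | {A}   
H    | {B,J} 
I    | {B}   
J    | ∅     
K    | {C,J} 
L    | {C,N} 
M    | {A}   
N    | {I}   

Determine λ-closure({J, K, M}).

{A, B, C, G, I, J, K, L, M, N}

Start with {J, K, M}.
From K via λ: add C.
From M via λ: add A.
From A via λ: add L.
From C via λ: add G, N.
From N via λ: add I.
From I via λ: add B.
No new states can be added; the closed set is {A, B, C, G, I, J, K, L, M, N}.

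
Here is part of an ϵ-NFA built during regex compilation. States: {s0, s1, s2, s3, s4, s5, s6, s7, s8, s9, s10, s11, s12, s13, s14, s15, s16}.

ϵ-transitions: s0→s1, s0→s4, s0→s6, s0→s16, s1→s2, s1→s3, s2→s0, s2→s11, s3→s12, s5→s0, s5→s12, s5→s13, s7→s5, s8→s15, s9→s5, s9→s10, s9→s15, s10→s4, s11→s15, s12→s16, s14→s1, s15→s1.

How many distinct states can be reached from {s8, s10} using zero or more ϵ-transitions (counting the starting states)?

12

Start with {s8, s10}.
From s8 via ϵ: add s15.
From s10 via ϵ: add s4.
From s15 via ϵ: add s1.
From s1 via ϵ: add s2, s3.
From s2 via ϵ: add s0, s11.
From s3 via ϵ: add s12.
From s0 via ϵ: add s6, s16.
ϵ-closure = {s0, s1, s2, s3, s4, s6, s8, s10, s11, s12, s15, s16}, which has 12 states.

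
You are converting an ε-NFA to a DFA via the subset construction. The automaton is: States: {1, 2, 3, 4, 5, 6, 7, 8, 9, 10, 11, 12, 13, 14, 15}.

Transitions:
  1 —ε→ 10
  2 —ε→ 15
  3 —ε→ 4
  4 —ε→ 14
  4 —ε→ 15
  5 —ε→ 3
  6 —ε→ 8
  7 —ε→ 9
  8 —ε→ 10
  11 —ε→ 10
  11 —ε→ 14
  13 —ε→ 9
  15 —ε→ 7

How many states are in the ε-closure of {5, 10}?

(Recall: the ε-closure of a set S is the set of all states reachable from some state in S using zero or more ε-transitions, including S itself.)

8

Start with {5, 10}.
From 5 via ε: add 3.
From 3 via ε: add 4.
From 4 via ε: add 14, 15.
From 15 via ε: add 7.
From 7 via ε: add 9.
ε-closure = {3, 4, 5, 7, 9, 10, 14, 15}, which has 8 states.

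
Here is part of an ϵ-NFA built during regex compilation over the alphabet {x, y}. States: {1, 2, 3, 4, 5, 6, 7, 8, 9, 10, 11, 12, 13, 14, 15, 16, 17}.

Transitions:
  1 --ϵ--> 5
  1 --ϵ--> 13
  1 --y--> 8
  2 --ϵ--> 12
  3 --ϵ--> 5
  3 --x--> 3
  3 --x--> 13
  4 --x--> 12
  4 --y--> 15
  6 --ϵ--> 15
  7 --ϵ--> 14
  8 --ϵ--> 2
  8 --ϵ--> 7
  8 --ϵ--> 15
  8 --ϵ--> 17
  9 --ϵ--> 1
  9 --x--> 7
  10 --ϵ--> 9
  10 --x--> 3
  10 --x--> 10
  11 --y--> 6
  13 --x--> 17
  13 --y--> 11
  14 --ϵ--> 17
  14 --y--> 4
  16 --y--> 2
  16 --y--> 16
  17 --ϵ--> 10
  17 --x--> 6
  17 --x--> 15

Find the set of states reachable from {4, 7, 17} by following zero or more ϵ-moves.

{1, 4, 5, 7, 9, 10, 13, 14, 17}

Start with {4, 7, 17}.
From 7 via ϵ: add 14.
From 17 via ϵ: add 10.
From 10 via ϵ: add 9.
From 9 via ϵ: add 1.
From 1 via ϵ: add 5, 13.
No new states can be added; the closed set is {1, 4, 5, 7, 9, 10, 13, 14, 17}.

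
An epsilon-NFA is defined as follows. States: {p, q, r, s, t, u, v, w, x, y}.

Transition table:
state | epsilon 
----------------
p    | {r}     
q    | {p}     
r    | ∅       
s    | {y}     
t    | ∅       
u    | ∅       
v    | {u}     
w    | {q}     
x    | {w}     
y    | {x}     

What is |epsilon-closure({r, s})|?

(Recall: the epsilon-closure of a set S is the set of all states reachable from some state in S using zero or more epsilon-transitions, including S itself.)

Start with {r, s}.
From s via epsilon: add y.
From y via epsilon: add x.
From x via epsilon: add w.
From w via epsilon: add q.
From q via epsilon: add p.
epsilon-closure = {p, q, r, s, w, x, y}, which has 7 states.

7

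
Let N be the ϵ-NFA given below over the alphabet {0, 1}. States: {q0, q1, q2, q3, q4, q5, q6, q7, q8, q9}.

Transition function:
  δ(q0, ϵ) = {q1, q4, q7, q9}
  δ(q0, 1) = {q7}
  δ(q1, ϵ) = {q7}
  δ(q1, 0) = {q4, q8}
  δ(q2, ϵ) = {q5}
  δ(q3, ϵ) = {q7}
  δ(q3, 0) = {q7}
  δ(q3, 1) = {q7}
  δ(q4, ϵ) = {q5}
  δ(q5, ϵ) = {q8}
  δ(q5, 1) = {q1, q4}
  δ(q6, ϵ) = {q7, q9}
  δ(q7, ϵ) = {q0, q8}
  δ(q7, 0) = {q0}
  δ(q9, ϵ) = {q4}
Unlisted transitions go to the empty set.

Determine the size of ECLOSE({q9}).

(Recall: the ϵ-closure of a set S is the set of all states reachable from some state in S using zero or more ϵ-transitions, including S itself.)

4

Start with {q9}.
From q9 via ϵ: add q4.
From q4 via ϵ: add q5.
From q5 via ϵ: add q8.
ϵ-closure = {q4, q5, q8, q9}, which has 4 states.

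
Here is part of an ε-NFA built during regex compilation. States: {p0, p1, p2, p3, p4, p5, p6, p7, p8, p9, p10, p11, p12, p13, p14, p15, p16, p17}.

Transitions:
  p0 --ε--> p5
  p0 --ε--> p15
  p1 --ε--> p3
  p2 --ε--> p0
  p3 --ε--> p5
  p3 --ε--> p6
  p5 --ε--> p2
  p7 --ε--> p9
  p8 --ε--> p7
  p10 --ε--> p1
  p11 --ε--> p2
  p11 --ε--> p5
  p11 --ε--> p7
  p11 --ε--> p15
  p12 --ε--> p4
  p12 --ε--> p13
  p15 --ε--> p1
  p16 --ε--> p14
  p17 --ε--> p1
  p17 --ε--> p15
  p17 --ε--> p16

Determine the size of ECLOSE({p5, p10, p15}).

Start with {p5, p10, p15}.
From p5 via ε: add p2.
From p10 via ε: add p1.
From p1 via ε: add p3.
From p2 via ε: add p0.
From p3 via ε: add p6.
ε-closure = {p0, p1, p2, p3, p5, p6, p10, p15}, which has 8 states.

8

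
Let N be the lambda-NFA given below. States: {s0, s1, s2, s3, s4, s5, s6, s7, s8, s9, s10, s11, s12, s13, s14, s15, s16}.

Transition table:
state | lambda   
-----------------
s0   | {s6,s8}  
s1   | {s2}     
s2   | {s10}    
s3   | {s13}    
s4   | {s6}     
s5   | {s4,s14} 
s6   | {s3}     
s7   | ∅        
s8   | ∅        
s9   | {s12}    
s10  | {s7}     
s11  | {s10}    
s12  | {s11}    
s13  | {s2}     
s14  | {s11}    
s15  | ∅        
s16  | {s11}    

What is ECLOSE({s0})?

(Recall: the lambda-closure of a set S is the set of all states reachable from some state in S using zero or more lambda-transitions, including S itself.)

Start with {s0}.
From s0 via lambda: add s6, s8.
From s6 via lambda: add s3.
From s3 via lambda: add s13.
From s13 via lambda: add s2.
From s2 via lambda: add s10.
From s10 via lambda: add s7.
No new states can be added; the closed set is {s0, s2, s3, s6, s7, s8, s10, s13}.

{s0, s2, s3, s6, s7, s8, s10, s13}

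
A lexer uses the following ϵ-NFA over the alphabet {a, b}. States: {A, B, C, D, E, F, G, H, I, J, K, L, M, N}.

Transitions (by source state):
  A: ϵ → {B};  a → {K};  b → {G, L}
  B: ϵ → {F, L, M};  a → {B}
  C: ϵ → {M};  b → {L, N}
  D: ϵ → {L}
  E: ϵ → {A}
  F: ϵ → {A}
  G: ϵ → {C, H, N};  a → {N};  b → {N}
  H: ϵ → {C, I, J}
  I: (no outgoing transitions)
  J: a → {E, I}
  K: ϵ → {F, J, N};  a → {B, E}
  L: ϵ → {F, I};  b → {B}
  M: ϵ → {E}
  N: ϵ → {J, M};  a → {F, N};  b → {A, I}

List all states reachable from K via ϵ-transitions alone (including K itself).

Start with {K}.
From K via ϵ: add F, J, N.
From F via ϵ: add A.
From N via ϵ: add M.
From A via ϵ: add B.
From M via ϵ: add E.
From B via ϵ: add L.
From L via ϵ: add I.
No new states can be added; the closed set is {A, B, E, F, I, J, K, L, M, N}.

{A, B, E, F, I, J, K, L, M, N}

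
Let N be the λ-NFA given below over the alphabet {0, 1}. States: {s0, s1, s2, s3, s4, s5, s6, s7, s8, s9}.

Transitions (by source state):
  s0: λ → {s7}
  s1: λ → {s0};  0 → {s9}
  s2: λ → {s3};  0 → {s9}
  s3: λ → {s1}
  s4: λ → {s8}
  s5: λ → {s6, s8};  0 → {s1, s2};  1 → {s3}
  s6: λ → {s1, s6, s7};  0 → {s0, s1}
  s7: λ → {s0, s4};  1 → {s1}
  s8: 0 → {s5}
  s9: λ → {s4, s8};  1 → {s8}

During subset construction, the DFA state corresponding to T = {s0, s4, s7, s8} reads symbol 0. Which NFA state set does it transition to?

{s0, s1, s4, s5, s6, s7, s8}

s8 on 0 → {s5}.
No 0-transition from s0, s4, s7.
Union after reading 0: {s5}.
Now take the λ-closure:
From s5 via λ: add s6, s8.
From s6 via λ: add s1, s7.
From s1 via λ: add s0.
From s7 via λ: add s4.
No new states can be added; the closed set is {s0, s1, s4, s5, s6, s7, s8}.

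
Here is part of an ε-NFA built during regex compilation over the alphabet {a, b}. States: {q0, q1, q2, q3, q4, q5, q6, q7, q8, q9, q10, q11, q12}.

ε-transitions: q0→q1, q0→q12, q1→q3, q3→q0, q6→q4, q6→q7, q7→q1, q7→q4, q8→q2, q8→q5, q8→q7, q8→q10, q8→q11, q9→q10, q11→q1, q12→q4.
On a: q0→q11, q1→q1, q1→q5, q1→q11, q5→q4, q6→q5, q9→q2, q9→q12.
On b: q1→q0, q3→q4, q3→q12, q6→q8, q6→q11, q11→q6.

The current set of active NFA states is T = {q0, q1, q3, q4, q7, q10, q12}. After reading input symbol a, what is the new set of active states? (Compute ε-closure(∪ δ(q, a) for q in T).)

q0 on a → {q11}.
q1 on a → {q1, q5, q11}.
No a-transition from q3, q4, q7, q10, q12.
Union after reading a: {q1, q5, q11}.
Now take the ε-closure:
From q1 via ε: add q3.
From q3 via ε: add q0.
From q0 via ε: add q12.
From q12 via ε: add q4.
No new states can be added; the closed set is {q0, q1, q3, q4, q5, q11, q12}.

{q0, q1, q3, q4, q5, q11, q12}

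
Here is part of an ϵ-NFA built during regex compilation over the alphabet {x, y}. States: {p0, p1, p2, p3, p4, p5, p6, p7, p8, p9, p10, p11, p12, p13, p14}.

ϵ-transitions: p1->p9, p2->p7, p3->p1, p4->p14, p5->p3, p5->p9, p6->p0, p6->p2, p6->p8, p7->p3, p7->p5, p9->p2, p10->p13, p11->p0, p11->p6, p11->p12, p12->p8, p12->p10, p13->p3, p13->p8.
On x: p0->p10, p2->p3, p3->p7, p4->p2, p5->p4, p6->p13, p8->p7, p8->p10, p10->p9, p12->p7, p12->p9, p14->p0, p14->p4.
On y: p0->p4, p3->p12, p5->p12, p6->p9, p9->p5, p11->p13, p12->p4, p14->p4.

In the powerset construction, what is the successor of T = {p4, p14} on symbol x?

p4 on x → {p2}.
p14 on x → {p0, p4}.
Union after reading x: {p0, p2, p4}.
Now take the ϵ-closure:
From p2 via ϵ: add p7.
From p4 via ϵ: add p14.
From p7 via ϵ: add p3, p5.
From p3 via ϵ: add p1.
From p5 via ϵ: add p9.
No new states can be added; the closed set is {p0, p1, p2, p3, p4, p5, p7, p9, p14}.

{p0, p1, p2, p3, p4, p5, p7, p9, p14}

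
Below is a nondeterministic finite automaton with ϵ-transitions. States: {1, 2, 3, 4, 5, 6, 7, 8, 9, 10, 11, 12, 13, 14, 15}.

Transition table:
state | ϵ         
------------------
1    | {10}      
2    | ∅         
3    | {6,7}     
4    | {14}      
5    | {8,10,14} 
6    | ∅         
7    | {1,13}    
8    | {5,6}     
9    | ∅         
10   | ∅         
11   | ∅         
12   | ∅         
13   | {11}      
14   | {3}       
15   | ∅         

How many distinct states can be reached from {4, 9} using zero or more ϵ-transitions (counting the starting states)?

10

Start with {4, 9}.
From 4 via ϵ: add 14.
From 14 via ϵ: add 3.
From 3 via ϵ: add 6, 7.
From 7 via ϵ: add 1, 13.
From 1 via ϵ: add 10.
From 13 via ϵ: add 11.
ϵ-closure = {1, 3, 4, 6, 7, 9, 10, 11, 13, 14}, which has 10 states.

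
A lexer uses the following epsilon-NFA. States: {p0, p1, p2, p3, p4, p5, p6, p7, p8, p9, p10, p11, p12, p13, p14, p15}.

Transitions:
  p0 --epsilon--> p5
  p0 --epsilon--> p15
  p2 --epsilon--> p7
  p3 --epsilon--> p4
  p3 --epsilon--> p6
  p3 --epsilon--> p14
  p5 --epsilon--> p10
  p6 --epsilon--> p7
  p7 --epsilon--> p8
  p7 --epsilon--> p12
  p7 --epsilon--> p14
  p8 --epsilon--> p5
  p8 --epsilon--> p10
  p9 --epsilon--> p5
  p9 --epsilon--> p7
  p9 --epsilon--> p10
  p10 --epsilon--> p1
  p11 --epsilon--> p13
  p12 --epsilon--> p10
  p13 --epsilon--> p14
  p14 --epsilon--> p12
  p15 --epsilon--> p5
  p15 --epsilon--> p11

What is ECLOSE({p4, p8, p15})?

{p1, p4, p5, p8, p10, p11, p12, p13, p14, p15}

Start with {p4, p8, p15}.
From p8 via epsilon: add p5, p10.
From p15 via epsilon: add p11.
From p10 via epsilon: add p1.
From p11 via epsilon: add p13.
From p13 via epsilon: add p14.
From p14 via epsilon: add p12.
No new states can be added; the closed set is {p1, p4, p5, p8, p10, p11, p12, p13, p14, p15}.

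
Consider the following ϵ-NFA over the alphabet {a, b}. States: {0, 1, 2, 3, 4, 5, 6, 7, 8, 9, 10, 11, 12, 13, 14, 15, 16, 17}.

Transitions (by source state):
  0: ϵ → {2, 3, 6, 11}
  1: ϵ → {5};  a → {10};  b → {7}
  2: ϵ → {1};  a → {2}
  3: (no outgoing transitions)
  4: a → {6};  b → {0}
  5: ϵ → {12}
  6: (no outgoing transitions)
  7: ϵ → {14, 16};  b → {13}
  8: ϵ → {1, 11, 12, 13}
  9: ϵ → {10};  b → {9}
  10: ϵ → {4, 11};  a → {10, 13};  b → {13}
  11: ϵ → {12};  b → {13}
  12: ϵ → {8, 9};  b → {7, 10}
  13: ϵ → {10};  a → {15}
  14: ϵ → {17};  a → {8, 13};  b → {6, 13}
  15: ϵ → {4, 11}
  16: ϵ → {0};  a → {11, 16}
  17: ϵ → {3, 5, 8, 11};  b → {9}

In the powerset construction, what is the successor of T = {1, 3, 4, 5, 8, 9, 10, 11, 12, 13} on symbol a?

1 on a → {10}.
4 on a → {6}.
10 on a → {10, 13}.
13 on a → {15}.
No a-transition from 3, 5, 8, 9, 11, 12.
Union after reading a: {6, 10, 13, 15}.
Now take the ϵ-closure:
From 10 via ϵ: add 4, 11.
From 11 via ϵ: add 12.
From 12 via ϵ: add 8, 9.
From 8 via ϵ: add 1.
From 1 via ϵ: add 5.
No new states can be added; the closed set is {1, 4, 5, 6, 8, 9, 10, 11, 12, 13, 15}.

{1, 4, 5, 6, 8, 9, 10, 11, 12, 13, 15}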